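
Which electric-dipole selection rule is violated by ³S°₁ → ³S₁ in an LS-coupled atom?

the L=0 ↔ L=0 exclusion

Initial level: S=1, L=0, J=1, parity odd. Final level: S=1, L=0, J=1, parity even.
Parity must change: odd → even — ✓.
ΔS = 0: S: 1 → 1 — ✓.
ΔL = 0, ±1 (not L=0↔0): L: 0 → 0, ΔL = +0 — ✗.
ΔJ = 0, ±1 (not J=0↔0): J: 1 → 1, ΔJ = +0 — ✓.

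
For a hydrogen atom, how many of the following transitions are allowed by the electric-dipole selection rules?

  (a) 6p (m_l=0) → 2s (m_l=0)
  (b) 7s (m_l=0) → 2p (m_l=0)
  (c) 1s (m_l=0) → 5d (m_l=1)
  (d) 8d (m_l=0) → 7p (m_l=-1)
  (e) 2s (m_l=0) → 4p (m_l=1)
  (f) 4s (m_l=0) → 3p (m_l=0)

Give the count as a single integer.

(a) allowed
(b) allowed
(c) forbidden — Δl = +2 (E1 requires Δl = ±1)
(d) allowed
(e) allowed
(f) allowed
Total allowed: 5 of 6.

5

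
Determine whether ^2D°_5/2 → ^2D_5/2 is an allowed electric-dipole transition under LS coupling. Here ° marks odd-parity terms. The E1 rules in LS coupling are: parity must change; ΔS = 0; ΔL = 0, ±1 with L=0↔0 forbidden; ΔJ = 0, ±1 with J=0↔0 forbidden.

allowed

ΔL = 0, ±1 (not L=0↔0): L: 2 → 2, ΔL = +0 — passes.
Parity must change: odd → even — passes.
ΔS = 0: S: 1/2 → 1/2 — passes.
ΔJ = 0, ±1 (not J=0↔0): J: 5/2 → 5/2, ΔJ = +0 — passes.
All four E1 rules are satisfied.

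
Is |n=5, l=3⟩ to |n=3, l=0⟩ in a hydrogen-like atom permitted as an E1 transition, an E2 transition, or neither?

Δl = 0 − 3 = -3; l_i + l_f = 3.
E1 (Δl = ±1): not satisfied.
E2 (Δl = 0,±2, l_i+l_f ≥ 2): not satisfied.

neither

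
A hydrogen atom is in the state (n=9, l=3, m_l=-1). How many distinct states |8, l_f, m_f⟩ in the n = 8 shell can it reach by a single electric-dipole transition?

E1 requires Δl = ±1, so l_f ∈ {2, 4}; with 0 ≤ l_f ≤ n_f−1 = 7, the allowed l_f values are {2, 4}.
For l_f = 2: m_f ∈ {m_i−1, m_i, m_i+1} ∩ [−2, 2] = {-2, -1, 0} → 3 states.
For l_f = 4: m_f ∈ {m_i−1, m_i, m_i+1} ∩ [−4, 4] = {-2, -1, 0} → 3 states.
Total: 6.

6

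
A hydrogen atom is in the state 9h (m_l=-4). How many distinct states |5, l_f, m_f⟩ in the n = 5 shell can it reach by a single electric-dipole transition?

E1 requires Δl = ±1, so l_f ∈ {4, 6}; with 0 ≤ l_f ≤ n_f−1 = 4, the allowed l_f values are {4}.
For l_f = 4: m_f ∈ {m_i−1, m_i, m_i+1} ∩ [−4, 4] = {-4, -3} → 2 states.
Total: 2.

2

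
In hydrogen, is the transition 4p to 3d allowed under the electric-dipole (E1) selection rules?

allowed

l: 1 → 2 (Δl = +1). Δl = ±1 passes.
All E1 selection rules are satisfied.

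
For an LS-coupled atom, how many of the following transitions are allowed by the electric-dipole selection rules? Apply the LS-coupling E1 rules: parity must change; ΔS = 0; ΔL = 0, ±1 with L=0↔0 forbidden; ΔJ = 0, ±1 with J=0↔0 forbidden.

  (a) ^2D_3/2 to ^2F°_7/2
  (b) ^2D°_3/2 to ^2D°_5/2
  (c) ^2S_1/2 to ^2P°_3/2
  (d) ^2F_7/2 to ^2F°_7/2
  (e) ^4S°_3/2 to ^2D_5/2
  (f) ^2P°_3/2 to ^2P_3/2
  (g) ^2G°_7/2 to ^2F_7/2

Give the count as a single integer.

4

(a) forbidden (ΔJ fails)
(b) forbidden (parity fails)
(c) allowed
(d) allowed
(e) forbidden (ΔS, ΔL fail)
(f) allowed
(g) allowed
Total allowed: 4 of 7.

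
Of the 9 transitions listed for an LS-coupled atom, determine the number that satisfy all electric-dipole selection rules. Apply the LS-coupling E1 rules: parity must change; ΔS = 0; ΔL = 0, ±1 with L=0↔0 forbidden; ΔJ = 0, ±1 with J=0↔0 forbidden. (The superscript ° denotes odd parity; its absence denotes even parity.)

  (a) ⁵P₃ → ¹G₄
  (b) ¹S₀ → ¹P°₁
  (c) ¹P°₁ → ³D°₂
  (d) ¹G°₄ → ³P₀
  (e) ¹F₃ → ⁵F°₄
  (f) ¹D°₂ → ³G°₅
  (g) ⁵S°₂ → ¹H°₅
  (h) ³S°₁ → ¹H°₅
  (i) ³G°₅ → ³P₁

(a) forbidden (parity, ΔS, ΔL fail)
(b) allowed
(c) forbidden (parity, ΔS fail)
(d) forbidden (ΔS, ΔL, ΔJ fail)
(e) forbidden (ΔS fails)
(f) forbidden (parity, ΔS, ΔL, ΔJ fail)
(g) forbidden (parity, ΔS, ΔL, ΔJ fail)
(h) forbidden (parity, ΔS, ΔL, ΔJ fail)
(i) forbidden (ΔL, ΔJ fail)
Total allowed: 1 of 9.

1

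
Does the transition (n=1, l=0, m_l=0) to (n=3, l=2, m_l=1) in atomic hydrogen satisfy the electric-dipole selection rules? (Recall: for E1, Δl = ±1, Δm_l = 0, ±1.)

forbidden

Δl = 2 − 0 = +2; the E1 rule Δl = ±1 is ✗.
Δm_l = 1 − (0) = +1. E1 requires Δm_l = 0, ±1: ✓.
The transition is electric-dipole forbidden.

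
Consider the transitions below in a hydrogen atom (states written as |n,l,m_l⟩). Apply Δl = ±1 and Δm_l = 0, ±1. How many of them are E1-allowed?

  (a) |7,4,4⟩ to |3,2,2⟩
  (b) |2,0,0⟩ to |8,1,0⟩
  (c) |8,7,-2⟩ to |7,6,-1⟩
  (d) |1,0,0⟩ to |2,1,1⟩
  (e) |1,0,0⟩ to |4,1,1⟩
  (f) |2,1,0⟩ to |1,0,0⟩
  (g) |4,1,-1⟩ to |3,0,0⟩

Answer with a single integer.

6

(a) forbidden — Δl = -2 (E1 requires Δl = ±1); Δm_l = -2 (E1 requires Δm_l = 0, ±1)
(b) allowed
(c) allowed
(d) allowed
(e) allowed
(f) allowed
(g) allowed
Total allowed: 6 of 7.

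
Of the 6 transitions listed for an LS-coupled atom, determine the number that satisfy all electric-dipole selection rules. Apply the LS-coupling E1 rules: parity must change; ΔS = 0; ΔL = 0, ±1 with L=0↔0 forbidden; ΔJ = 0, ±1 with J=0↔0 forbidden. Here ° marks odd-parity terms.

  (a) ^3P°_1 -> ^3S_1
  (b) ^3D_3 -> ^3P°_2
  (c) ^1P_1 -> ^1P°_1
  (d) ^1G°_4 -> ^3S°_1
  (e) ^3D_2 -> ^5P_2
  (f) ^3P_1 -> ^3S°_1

(a) allowed
(b) allowed
(c) allowed
(d) forbidden (parity, ΔS, ΔL, ΔJ fail)
(e) forbidden (parity, ΔS fail)
(f) allowed
Total allowed: 4 of 6.

4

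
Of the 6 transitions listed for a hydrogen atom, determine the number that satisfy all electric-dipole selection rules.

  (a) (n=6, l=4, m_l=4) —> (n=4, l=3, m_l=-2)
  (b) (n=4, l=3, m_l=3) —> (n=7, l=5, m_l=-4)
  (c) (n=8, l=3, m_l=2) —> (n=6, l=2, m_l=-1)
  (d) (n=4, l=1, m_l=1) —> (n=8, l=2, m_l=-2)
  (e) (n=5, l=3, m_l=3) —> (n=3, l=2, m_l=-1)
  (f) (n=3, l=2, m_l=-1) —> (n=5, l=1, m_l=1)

(a) forbidden — Δm_l = -6 (E1 requires Δm_l = 0, ±1)
(b) forbidden — Δl = +2 (E1 requires Δl = ±1); Δm_l = -7 (E1 requires Δm_l = 0, ±1)
(c) forbidden — Δm_l = -3 (E1 requires Δm_l = 0, ±1)
(d) forbidden — Δm_l = -3 (E1 requires Δm_l = 0, ±1)
(e) forbidden — Δm_l = -4 (E1 requires Δm_l = 0, ±1)
(f) forbidden — Δm_l = +2 (E1 requires Δm_l = 0, ±1)
Total allowed: 0 of 6.

0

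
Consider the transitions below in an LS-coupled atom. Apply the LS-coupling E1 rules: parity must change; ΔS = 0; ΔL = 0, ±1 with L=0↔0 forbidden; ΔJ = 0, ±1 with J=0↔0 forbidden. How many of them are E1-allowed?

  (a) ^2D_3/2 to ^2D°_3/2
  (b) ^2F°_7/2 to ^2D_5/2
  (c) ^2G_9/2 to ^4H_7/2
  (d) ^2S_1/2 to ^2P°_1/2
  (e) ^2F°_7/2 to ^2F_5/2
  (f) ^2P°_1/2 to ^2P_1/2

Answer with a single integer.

5

(a) allowed
(b) allowed
(c) forbidden (parity, ΔS fail)
(d) allowed
(e) allowed
(f) allowed
Total allowed: 5 of 6.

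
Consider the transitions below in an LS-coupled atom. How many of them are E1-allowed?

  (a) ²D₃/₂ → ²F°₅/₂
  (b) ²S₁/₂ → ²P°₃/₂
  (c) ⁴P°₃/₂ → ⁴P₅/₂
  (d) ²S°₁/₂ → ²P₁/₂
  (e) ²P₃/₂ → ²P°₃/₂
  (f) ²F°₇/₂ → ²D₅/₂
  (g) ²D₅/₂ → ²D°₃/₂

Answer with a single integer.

7

(a) allowed
(b) allowed
(c) allowed
(d) allowed
(e) allowed
(f) allowed
(g) allowed
Total allowed: 7 of 7.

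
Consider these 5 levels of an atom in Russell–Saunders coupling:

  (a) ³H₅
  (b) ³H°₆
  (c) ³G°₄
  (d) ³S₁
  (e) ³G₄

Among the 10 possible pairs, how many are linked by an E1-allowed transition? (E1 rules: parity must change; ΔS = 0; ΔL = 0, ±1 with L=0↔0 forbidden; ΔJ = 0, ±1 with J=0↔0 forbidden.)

(a)–(b): allowed.
(a)–(c): allowed.
(a)–(d): forbidden (parity, ΔL, ΔJ).
(a)–(e): forbidden (parity).
(b)–(c): forbidden (parity, ΔJ).
(b)–(d): forbidden (ΔL, ΔJ).
(b)–(e): forbidden (ΔJ).
(c)–(d): forbidden (ΔL, ΔJ).
(c)–(e): allowed.
(d)–(e): forbidden (parity, ΔL, ΔJ).
Allowed pairs: 3 of 10.

3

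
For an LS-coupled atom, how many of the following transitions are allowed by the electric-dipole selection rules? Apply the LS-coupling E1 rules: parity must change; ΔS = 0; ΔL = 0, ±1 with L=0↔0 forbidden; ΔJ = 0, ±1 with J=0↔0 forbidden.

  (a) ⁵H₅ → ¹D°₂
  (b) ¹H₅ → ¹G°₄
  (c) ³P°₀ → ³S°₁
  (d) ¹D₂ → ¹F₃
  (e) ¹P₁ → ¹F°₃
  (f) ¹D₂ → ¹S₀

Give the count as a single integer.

(a) forbidden (ΔS, ΔL, ΔJ fail)
(b) allowed
(c) forbidden (parity fails)
(d) forbidden (parity fails)
(e) forbidden (ΔL, ΔJ fail)
(f) forbidden (parity, ΔL, ΔJ fail)
Total allowed: 1 of 6.

1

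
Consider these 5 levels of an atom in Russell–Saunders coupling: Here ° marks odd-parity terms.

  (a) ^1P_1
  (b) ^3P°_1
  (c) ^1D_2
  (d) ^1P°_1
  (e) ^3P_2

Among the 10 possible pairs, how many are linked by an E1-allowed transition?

3

(a)–(b): forbidden (ΔS).
(a)–(c): forbidden (parity).
(a)–(d): allowed.
(a)–(e): forbidden (parity, ΔS).
(b)–(c): forbidden (ΔS).
(b)–(d): forbidden (parity, ΔS).
(b)–(e): allowed.
(c)–(d): allowed.
(c)–(e): forbidden (parity, ΔS).
(d)–(e): forbidden (ΔS).
Allowed pairs: 3 of 10.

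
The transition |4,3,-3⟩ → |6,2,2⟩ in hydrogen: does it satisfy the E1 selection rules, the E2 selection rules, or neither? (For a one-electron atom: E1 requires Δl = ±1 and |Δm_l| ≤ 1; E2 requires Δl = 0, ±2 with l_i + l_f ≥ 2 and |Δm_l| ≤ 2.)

neither

Δl = 2 − 3 = -1; l_i + l_f = 5.
Δm_l = +5.
E1 (Δl = ±1, |Δm_l| ≤ 1): not satisfied.
E2 (Δl = 0,±2, l_i+l_f ≥ 2, |Δm_l| ≤ 2): not satisfied.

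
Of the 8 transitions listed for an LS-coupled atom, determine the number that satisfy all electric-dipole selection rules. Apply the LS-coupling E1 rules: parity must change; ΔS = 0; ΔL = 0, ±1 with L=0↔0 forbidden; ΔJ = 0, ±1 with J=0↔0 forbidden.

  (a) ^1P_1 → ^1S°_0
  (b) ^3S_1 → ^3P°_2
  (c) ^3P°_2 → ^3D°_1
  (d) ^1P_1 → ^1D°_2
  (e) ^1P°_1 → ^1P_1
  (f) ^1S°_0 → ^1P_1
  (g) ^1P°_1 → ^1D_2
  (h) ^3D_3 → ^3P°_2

7

(a) allowed
(b) allowed
(c) forbidden (parity fails)
(d) allowed
(e) allowed
(f) allowed
(g) allowed
(h) allowed
Total allowed: 7 of 8.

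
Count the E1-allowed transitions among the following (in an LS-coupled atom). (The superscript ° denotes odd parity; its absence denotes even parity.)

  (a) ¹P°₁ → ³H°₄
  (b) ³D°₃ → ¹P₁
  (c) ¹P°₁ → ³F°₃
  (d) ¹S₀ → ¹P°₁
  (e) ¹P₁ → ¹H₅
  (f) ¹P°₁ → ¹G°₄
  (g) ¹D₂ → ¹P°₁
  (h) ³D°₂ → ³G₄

(a) forbidden (parity, ΔS, ΔL, ΔJ fail)
(b) forbidden (ΔS, ΔJ fail)
(c) forbidden (parity, ΔS, ΔL, ΔJ fail)
(d) allowed
(e) forbidden (parity, ΔL, ΔJ fail)
(f) forbidden (parity, ΔL, ΔJ fail)
(g) allowed
(h) forbidden (ΔL, ΔJ fail)
Total allowed: 2 of 8.

2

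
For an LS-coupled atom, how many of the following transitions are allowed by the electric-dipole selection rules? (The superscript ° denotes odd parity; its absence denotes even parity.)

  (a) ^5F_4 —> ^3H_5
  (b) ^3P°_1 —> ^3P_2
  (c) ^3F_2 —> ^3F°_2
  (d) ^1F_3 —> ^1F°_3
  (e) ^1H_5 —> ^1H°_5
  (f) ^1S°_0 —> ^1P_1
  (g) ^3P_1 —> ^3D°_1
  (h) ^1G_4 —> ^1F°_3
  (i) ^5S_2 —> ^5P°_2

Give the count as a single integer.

8

(a) forbidden (parity, ΔS, ΔL fail)
(b) allowed
(c) allowed
(d) allowed
(e) allowed
(f) allowed
(g) allowed
(h) allowed
(i) allowed
Total allowed: 8 of 9.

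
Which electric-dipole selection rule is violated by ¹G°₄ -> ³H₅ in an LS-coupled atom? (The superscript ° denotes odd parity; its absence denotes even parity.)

ΔS = 0: S: 0 → 1 — fails.
ΔL = 0, ±1 (not L=0↔0): L: 4 → 5, ΔL = +1 — ok.
ΔJ = 0, ±1 (not J=0↔0): J: 4 → 5, ΔJ = +1 — ok.
Parity must change: odd → even — ok.

the ΔS = 0 rule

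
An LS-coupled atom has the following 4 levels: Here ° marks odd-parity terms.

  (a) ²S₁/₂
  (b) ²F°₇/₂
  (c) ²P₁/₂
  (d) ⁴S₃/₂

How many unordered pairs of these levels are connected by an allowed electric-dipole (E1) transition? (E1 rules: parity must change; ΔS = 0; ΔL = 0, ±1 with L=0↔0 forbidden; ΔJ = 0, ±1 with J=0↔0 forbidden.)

(a)–(b): forbidden (ΔL, ΔJ).
(a)–(c): forbidden (parity).
(a)–(d): forbidden (parity, ΔS, ΔL).
(b)–(c): forbidden (ΔL, ΔJ).
(b)–(d): forbidden (ΔS, ΔL, ΔJ).
(c)–(d): forbidden (parity, ΔS).
Allowed pairs: 0 of 6.

0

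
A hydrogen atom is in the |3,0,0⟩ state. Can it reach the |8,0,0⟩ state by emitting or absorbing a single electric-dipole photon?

l: 0 → 0 (Δl = +0). Δl = ±1 violated.
Δm_l = 0 − (0) = +0. E1 requires Δm_l = 0, ±1: satisfied.
The transition is electric-dipole forbidden.

forbidden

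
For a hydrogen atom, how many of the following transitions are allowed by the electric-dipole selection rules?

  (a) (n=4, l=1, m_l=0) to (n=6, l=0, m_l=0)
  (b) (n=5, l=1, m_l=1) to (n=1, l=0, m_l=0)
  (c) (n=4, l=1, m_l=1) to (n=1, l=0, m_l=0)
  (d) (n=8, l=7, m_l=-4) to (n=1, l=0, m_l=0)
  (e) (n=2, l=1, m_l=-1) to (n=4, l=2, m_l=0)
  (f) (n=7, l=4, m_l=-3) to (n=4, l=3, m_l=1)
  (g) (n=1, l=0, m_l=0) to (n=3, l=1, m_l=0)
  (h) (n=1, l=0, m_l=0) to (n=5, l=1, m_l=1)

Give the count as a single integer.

6

(a) allowed
(b) allowed
(c) allowed
(d) forbidden — Δl = -7 (E1 requires Δl = ±1); Δm_l = +4 (E1 requires Δm_l = 0, ±1)
(e) allowed
(f) forbidden — Δm_l = +4 (E1 requires Δm_l = 0, ±1)
(g) allowed
(h) allowed
Total allowed: 6 of 8.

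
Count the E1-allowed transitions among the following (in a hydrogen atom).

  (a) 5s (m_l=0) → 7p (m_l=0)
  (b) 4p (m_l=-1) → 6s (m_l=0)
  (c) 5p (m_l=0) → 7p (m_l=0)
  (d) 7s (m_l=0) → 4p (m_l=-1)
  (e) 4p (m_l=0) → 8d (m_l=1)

(a) allowed
(b) allowed
(c) forbidden — Δl = +0 (E1 requires Δl = ±1)
(d) allowed
(e) allowed
Total allowed: 4 of 5.

4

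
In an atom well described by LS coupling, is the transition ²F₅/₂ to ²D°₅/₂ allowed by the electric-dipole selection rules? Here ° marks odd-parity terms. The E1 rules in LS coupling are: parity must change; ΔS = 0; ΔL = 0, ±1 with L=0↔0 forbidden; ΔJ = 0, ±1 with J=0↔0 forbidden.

Initial level: S=1/2, L=3, J=5/2, parity even. Final level: S=1/2, L=2, J=5/2, parity odd.
ΔL = 0, ±1 (not L=0↔0): L: 3 → 2, ΔL = -1 — satisfied.
ΔJ = 0, ±1 (not J=0↔0): J: 5/2 → 5/2, ΔJ = +0 — satisfied.
Parity must change: even → odd — satisfied.
ΔS = 0: S: 1/2 → 1/2 — satisfied.
All four E1 rules are satisfied.

allowed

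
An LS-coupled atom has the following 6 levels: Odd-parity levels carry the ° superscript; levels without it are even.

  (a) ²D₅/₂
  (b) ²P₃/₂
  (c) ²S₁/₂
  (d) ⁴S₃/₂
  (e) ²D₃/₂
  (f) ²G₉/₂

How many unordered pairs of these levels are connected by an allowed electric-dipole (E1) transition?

(a)–(b): forbidden (parity).
(a)–(c): forbidden (parity, ΔL, ΔJ).
(a)–(d): forbidden (parity, ΔS, ΔL).
(a)–(e): forbidden (parity).
(a)–(f): forbidden (parity, ΔL, ΔJ).
(b)–(c): forbidden (parity).
(b)–(d): forbidden (parity, ΔS).
(b)–(e): forbidden (parity).
(b)–(f): forbidden (parity, ΔL, ΔJ).
(c)–(d): forbidden (parity, ΔS, ΔL).
(c)–(e): forbidden (parity, ΔL).
(c)–(f): forbidden (parity, ΔL, ΔJ).
(d)–(e): forbidden (parity, ΔS, ΔL).
(d)–(f): forbidden (parity, ΔS, ΔL, ΔJ).
(e)–(f): forbidden (parity, ΔL, ΔJ).
Allowed pairs: 0 of 15.

0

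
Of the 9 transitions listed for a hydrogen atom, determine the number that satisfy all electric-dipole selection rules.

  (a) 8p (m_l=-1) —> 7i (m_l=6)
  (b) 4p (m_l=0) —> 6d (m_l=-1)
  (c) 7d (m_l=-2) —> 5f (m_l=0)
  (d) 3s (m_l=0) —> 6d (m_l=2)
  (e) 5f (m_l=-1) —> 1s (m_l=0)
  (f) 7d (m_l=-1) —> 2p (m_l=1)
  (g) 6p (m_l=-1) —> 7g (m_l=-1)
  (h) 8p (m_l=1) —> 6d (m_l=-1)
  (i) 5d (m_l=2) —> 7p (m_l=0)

(a) forbidden — Δl = +5 (E1 requires Δl = ±1); Δm_l = +7 (E1 requires Δm_l = 0, ±1)
(b) allowed
(c) forbidden — Δm_l = +2 (E1 requires Δm_l = 0, ±1)
(d) forbidden — Δl = +2 (E1 requires Δl = ±1); Δm_l = +2 (E1 requires Δm_l = 0, ±1)
(e) forbidden — Δl = -3 (E1 requires Δl = ±1)
(f) forbidden — Δm_l = +2 (E1 requires Δm_l = 0, ±1)
(g) forbidden — Δl = +3 (E1 requires Δl = ±1)
(h) forbidden — Δm_l = -2 (E1 requires Δm_l = 0, ±1)
(i) forbidden — Δm_l = -2 (E1 requires Δm_l = 0, ±1)
Total allowed: 1 of 9.

1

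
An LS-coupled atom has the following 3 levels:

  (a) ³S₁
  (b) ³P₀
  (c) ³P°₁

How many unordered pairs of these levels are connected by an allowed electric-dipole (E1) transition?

(a)–(b): forbidden (parity).
(a)–(c): allowed.
(b)–(c): allowed.
Allowed pairs: 2 of 3.

2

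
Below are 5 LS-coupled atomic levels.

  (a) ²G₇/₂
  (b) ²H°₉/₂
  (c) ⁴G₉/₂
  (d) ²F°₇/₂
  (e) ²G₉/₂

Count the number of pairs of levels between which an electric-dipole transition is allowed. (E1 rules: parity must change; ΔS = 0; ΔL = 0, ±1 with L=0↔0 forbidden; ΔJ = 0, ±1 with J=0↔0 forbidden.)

4

(a)–(b): allowed.
(a)–(c): forbidden (parity, ΔS).
(a)–(d): allowed.
(a)–(e): forbidden (parity).
(b)–(c): forbidden (ΔS).
(b)–(d): forbidden (parity, ΔL).
(b)–(e): allowed.
(c)–(d): forbidden (ΔS).
(c)–(e): forbidden (parity, ΔS).
(d)–(e): allowed.
Allowed pairs: 4 of 10.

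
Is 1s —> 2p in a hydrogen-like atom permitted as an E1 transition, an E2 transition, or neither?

Δl = 1 − 0 = +1; l_i + l_f = 1.
E1 (Δl = ±1): satisfied.
E2 (Δl = 0,±2, l_i+l_f ≥ 2): not satisfied.

E1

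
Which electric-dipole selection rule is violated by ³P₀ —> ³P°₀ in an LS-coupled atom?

Parity must change: even → odd — ok.
ΔS = 0: S: 1 → 1 — ok.
ΔL = 0, ±1 (not L=0↔0): L: 1 → 1, ΔL = +0 — ok.
ΔJ = 0, ±1 (not J=0↔0): J: 0 → 0, ΔJ = +0 — fails.

the J=0 ↔ J=0 exclusion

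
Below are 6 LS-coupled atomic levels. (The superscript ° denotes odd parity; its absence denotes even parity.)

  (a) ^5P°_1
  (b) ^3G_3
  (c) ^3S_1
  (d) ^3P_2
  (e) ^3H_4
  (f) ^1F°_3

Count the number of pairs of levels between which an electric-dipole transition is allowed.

(a)–(b): forbidden (ΔS, ΔL, ΔJ).
(a)–(c): forbidden (ΔS).
(a)–(d): forbidden (ΔS).
(a)–(e): forbidden (ΔS, ΔL, ΔJ).
(a)–(f): forbidden (parity, ΔS, ΔL, ΔJ).
(b)–(c): forbidden (parity, ΔL, ΔJ).
(b)–(d): forbidden (parity, ΔL).
(b)–(e): forbidden (parity).
(b)–(f): forbidden (ΔS).
(c)–(d): forbidden (parity).
(c)–(e): forbidden (parity, ΔL, ΔJ).
(c)–(f): forbidden (ΔS, ΔL, ΔJ).
(d)–(e): forbidden (parity, ΔL, ΔJ).
(d)–(f): forbidden (ΔS, ΔL).
(e)–(f): forbidden (ΔS, ΔL).
Allowed pairs: 0 of 15.

0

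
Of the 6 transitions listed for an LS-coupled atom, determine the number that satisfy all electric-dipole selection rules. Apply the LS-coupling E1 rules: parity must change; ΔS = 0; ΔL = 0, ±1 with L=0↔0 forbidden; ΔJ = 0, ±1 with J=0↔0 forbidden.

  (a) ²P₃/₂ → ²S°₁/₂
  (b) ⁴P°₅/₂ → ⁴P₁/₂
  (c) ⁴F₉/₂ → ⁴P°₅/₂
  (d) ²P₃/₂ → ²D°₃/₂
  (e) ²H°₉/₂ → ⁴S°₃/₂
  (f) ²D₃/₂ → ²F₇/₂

(a) allowed
(b) forbidden (ΔJ fails)
(c) forbidden (ΔL, ΔJ fail)
(d) allowed
(e) forbidden (parity, ΔS, ΔL, ΔJ fail)
(f) forbidden (parity, ΔJ fail)
Total allowed: 2 of 6.

2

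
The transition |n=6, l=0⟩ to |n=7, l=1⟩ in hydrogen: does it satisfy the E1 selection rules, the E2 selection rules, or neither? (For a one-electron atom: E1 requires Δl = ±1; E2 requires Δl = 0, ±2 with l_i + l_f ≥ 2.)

Δl = 1 − 0 = +1; l_i + l_f = 1.
E1 (Δl = ±1): satisfied.
E2 (Δl = 0,±2, l_i+l_f ≥ 2): not satisfied.

E1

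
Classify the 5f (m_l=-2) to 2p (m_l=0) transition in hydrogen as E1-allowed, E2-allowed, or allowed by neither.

E2

Δl = 1 − 3 = -2; l_i + l_f = 4.
Δm_l = +2.
E1 (Δl = ±1, |Δm_l| ≤ 1): not satisfied.
E2 (Δl = 0,±2, l_i+l_f ≥ 2, |Δm_l| ≤ 2): satisfied.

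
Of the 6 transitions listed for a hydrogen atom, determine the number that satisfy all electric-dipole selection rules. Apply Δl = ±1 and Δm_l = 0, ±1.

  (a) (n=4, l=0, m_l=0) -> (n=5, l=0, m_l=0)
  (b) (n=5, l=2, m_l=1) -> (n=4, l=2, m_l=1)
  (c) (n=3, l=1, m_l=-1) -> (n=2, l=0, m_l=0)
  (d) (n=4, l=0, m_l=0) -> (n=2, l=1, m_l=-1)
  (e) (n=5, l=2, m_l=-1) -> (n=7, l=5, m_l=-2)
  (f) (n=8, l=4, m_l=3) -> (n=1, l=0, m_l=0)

2

(a) forbidden — Δl = +0 (E1 requires Δl = ±1)
(b) forbidden — Δl = +0 (E1 requires Δl = ±1)
(c) allowed
(d) allowed
(e) forbidden — Δl = +3 (E1 requires Δl = ±1)
(f) forbidden — Δl = -4 (E1 requires Δl = ±1); Δm_l = -3 (E1 requires Δm_l = 0, ±1)
Total allowed: 2 of 6.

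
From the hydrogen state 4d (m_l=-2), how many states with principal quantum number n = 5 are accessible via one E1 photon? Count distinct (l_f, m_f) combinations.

E1 requires Δl = ±1, so l_f ∈ {1, 3}; with 0 ≤ l_f ≤ n_f−1 = 4, the allowed l_f values are {1, 3}.
For l_f = 1: m_f ∈ {m_i−1, m_i, m_i+1} ∩ [−1, 1] = {-1} → 1 state.
For l_f = 3: m_f ∈ {m_i−1, m_i, m_i+1} ∩ [−3, 3] = {-3, -2, -1} → 3 states.
Total: 4.

4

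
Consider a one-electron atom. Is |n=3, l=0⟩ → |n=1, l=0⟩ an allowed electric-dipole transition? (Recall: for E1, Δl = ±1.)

Initial l = 0, final l = 0, so Δl = +0. E1 requires Δl = ±1: fails.
The transition is electric-dipole forbidden.

forbidden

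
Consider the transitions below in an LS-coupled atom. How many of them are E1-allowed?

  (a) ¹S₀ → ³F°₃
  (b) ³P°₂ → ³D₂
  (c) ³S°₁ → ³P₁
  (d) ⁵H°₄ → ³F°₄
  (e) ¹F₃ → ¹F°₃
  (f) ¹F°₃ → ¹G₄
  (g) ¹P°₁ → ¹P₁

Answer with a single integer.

5

(a) forbidden (ΔS, ΔL, ΔJ fail)
(b) allowed
(c) allowed
(d) forbidden (parity, ΔS, ΔL fail)
(e) allowed
(f) allowed
(g) allowed
Total allowed: 5 of 7.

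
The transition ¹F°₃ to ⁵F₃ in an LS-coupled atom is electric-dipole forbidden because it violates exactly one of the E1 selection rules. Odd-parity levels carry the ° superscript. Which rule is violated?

Reading off the term symbols: S 0→2, L 3→3, J 3→3, parity odd→even.
ΔL = 0, ±1 (not L=0↔0): L: 3 → 3, ΔL = +0 — ok.
Parity must change: odd → even — ok.
ΔS = 0: S: 0 → 2 — fails.
ΔJ = 0, ±1 (not J=0↔0): J: 3 → 3, ΔJ = +0 — ok.

the ΔS = 0 rule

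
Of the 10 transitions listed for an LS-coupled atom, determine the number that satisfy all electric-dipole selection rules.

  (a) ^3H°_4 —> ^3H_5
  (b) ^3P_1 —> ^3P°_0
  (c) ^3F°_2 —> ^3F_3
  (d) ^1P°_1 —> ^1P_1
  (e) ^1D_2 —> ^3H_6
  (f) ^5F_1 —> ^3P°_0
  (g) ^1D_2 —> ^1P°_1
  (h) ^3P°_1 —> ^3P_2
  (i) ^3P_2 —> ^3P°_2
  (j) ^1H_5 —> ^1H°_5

(a) allowed
(b) allowed
(c) allowed
(d) allowed
(e) forbidden (parity, ΔS, ΔL, ΔJ fail)
(f) forbidden (ΔS, ΔL fail)
(g) allowed
(h) allowed
(i) allowed
(j) allowed
Total allowed: 8 of 10.

8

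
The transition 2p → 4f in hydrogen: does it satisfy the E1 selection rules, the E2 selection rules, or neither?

E2

Δl = 3 − 1 = +2; l_i + l_f = 4.
E1 (Δl = ±1): not satisfied.
E2 (Δl = 0,±2, l_i+l_f ≥ 2): satisfied.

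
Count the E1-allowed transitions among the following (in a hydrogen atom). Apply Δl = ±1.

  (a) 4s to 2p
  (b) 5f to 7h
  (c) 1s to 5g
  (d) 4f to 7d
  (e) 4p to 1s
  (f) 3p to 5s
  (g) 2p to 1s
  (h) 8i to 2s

5

(a) allowed
(b) forbidden — Δl = +2 (E1 requires Δl = ±1)
(c) forbidden — Δl = +4 (E1 requires Δl = ±1)
(d) allowed
(e) allowed
(f) allowed
(g) allowed
(h) forbidden — Δl = -6 (E1 requires Δl = ±1)
Total allowed: 5 of 8.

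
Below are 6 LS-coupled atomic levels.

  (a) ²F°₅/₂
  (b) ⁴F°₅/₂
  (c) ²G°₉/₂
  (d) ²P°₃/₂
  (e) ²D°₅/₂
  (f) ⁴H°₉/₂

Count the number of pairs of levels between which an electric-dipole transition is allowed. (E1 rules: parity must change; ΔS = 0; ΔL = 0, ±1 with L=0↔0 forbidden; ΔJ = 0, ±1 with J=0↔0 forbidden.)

(a)–(b): forbidden (parity, ΔS).
(a)–(c): forbidden (parity, ΔJ).
(a)–(d): forbidden (parity, ΔL).
(a)–(e): forbidden (parity).
(a)–(f): forbidden (parity, ΔS, ΔL, ΔJ).
(b)–(c): forbidden (parity, ΔS, ΔJ).
(b)–(d): forbidden (parity, ΔS, ΔL).
(b)–(e): forbidden (parity, ΔS).
(b)–(f): forbidden (parity, ΔL, ΔJ).
(c)–(d): forbidden (parity, ΔL, ΔJ).
(c)–(e): forbidden (parity, ΔL, ΔJ).
(c)–(f): forbidden (parity, ΔS).
(d)–(e): forbidden (parity).
(d)–(f): forbidden (parity, ΔS, ΔL, ΔJ).
(e)–(f): forbidden (parity, ΔS, ΔL, ΔJ).
Allowed pairs: 0 of 15.

0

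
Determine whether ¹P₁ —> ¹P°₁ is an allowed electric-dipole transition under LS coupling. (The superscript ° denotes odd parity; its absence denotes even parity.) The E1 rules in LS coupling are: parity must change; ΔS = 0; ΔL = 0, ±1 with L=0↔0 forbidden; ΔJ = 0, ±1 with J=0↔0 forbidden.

allowed

Reading off the term symbols: S 0→0, L 1→1, J 1→1, parity even→odd.
Parity must change: even → odd — ok.
ΔS = 0: S: 0 → 0 — ok.
ΔJ = 0, ±1 (not J=0↔0): J: 1 → 1, ΔJ = +0 — ok.
ΔL = 0, ±1 (not L=0↔0): L: 1 → 1, ΔL = +0 — ok.
All four E1 rules are satisfied.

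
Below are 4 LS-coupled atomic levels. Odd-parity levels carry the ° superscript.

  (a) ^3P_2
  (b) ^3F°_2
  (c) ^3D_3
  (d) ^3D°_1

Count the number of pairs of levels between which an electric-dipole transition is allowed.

2

(a)–(b): forbidden (ΔL).
(a)–(c): forbidden (parity).
(a)–(d): allowed.
(b)–(c): allowed.
(b)–(d): forbidden (parity).
(c)–(d): forbidden (ΔJ).
Allowed pairs: 2 of 6.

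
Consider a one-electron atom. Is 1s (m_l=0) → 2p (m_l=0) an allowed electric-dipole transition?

l: 0 → 1 (Δl = +1). Δl = ±1 passes.
m_l: 0 → 0 (Δm_l = +0). |Δm_l| ≤ 1 passes.
All E1 selection rules are satisfied.

allowed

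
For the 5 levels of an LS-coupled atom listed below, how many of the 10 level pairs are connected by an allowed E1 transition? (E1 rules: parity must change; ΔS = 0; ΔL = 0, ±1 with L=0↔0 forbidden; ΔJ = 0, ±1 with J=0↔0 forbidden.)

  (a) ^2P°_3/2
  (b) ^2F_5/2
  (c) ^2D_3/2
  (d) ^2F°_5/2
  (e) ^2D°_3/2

5

(a)–(b): forbidden (ΔL).
(a)–(c): allowed.
(a)–(d): forbidden (parity, ΔL).
(a)–(e): forbidden (parity).
(b)–(c): forbidden (parity).
(b)–(d): allowed.
(b)–(e): allowed.
(c)–(d): allowed.
(c)–(e): allowed.
(d)–(e): forbidden (parity).
Allowed pairs: 5 of 10.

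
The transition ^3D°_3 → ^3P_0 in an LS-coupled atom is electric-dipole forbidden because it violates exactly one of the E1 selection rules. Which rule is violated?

Reading off the term symbols: S 1→1, L 2→1, J 3→0, parity odd→even.
ΔJ = 0, ±1 (not J=0↔0): J: 3 → 0, ΔJ = -3 — fails.
ΔL = 0, ±1 (not L=0↔0): L: 2 → 1, ΔL = -1 — ok.
ΔS = 0: S: 1 → 1 — ok.
Parity must change: odd → even — ok.

the ΔJ = 0, ±1 rule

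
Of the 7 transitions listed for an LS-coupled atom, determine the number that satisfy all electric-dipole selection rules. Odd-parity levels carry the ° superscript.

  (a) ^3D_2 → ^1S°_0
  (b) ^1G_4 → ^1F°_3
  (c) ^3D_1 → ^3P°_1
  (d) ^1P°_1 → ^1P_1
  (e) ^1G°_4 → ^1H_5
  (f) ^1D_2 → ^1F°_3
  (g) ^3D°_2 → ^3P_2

6

(a) forbidden (ΔS, ΔL, ΔJ fail)
(b) allowed
(c) allowed
(d) allowed
(e) allowed
(f) allowed
(g) allowed
Total allowed: 6 of 7.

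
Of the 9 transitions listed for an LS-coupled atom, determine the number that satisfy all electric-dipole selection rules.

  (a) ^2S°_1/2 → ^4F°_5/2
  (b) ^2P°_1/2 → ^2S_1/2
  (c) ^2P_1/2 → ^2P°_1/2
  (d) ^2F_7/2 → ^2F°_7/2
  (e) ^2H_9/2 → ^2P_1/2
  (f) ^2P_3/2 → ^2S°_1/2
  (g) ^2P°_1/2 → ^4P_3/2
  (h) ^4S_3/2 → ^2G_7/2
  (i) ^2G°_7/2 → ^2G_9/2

(a) forbidden (parity, ΔS, ΔL, ΔJ fail)
(b) allowed
(c) allowed
(d) allowed
(e) forbidden (parity, ΔL, ΔJ fail)
(f) allowed
(g) forbidden (ΔS fails)
(h) forbidden (parity, ΔS, ΔL, ΔJ fail)
(i) allowed
Total allowed: 5 of 9.

5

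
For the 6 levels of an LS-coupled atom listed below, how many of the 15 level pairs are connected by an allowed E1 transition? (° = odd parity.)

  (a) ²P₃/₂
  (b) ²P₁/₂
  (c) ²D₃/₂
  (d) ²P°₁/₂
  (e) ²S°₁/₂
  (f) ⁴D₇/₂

5

(a)–(b): forbidden (parity).
(a)–(c): forbidden (parity).
(a)–(d): allowed.
(a)–(e): allowed.
(a)–(f): forbidden (parity, ΔS, ΔJ).
(b)–(c): forbidden (parity).
(b)–(d): allowed.
(b)–(e): allowed.
(b)–(f): forbidden (parity, ΔS, ΔJ).
(c)–(d): allowed.
(c)–(e): forbidden (ΔL).
(c)–(f): forbidden (parity, ΔS, ΔJ).
(d)–(e): forbidden (parity).
(d)–(f): forbidden (ΔS, ΔJ).
(e)–(f): forbidden (ΔS, ΔL, ΔJ).
Allowed pairs: 5 of 15.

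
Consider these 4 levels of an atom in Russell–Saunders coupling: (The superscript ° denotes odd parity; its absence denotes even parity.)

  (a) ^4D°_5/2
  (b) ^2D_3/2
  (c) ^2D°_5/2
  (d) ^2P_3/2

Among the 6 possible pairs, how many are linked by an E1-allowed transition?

2

(a)–(b): forbidden (ΔS).
(a)–(c): forbidden (parity, ΔS).
(a)–(d): forbidden (ΔS).
(b)–(c): allowed.
(b)–(d): forbidden (parity).
(c)–(d): allowed.
Allowed pairs: 2 of 6.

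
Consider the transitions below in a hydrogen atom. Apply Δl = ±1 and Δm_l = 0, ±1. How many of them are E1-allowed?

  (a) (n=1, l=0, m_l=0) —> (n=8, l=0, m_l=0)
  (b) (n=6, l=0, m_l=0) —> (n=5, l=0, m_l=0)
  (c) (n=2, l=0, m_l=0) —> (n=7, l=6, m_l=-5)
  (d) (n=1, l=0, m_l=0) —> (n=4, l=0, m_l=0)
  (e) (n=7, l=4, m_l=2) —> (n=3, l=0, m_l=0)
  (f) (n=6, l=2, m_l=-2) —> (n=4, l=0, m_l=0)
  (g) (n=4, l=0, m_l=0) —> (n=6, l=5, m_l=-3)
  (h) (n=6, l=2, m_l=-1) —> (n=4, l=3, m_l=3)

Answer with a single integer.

(a) forbidden — Δl = +0 (E1 requires Δl = ±1)
(b) forbidden — Δl = +0 (E1 requires Δl = ±1)
(c) forbidden — Δl = +6 (E1 requires Δl = ±1); Δm_l = -5 (E1 requires Δm_l = 0, ±1)
(d) forbidden — Δl = +0 (E1 requires Δl = ±1)
(e) forbidden — Δl = -4 (E1 requires Δl = ±1); Δm_l = -2 (E1 requires Δm_l = 0, ±1)
(f) forbidden — Δl = -2 (E1 requires Δl = ±1); Δm_l = +2 (E1 requires Δm_l = 0, ±1)
(g) forbidden — Δl = +5 (E1 requires Δl = ±1); Δm_l = -3 (E1 requires Δm_l = 0, ±1)
(h) forbidden — Δm_l = +4 (E1 requires Δm_l = 0, ±1)
Total allowed: 0 of 8.

0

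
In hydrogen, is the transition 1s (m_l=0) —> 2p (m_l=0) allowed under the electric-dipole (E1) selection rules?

allowed

Δl = 1 − 0 = +1; the E1 rule Δl = ±1 is passes.
m_l: 0 → 0 (Δm_l = +0). |Δm_l| ≤ 1 passes.
All E1 selection rules are satisfied.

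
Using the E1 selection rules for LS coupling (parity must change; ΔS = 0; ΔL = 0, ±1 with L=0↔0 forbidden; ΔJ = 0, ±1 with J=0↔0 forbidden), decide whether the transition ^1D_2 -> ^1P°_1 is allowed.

Parity must change: even → odd — ✓.
ΔS = 0: S: 0 → 0 — ✓.
ΔL = 0, ±1 (not L=0↔0): L: 2 → 1, ΔL = -1 — ✓.
ΔJ = 0, ±1 (not J=0↔0): J: 2 → 1, ΔJ = -1 — ✓.
All four E1 rules are satisfied.

allowed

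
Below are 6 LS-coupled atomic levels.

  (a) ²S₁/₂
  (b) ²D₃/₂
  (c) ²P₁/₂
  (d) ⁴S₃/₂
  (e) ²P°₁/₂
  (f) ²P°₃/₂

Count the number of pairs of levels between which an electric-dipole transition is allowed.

(a)–(b): forbidden (parity, ΔL).
(a)–(c): forbidden (parity).
(a)–(d): forbidden (parity, ΔS, ΔL).
(a)–(e): allowed.
(a)–(f): allowed.
(b)–(c): forbidden (parity).
(b)–(d): forbidden (parity, ΔS, ΔL).
(b)–(e): allowed.
(b)–(f): allowed.
(c)–(d): forbidden (parity, ΔS).
(c)–(e): allowed.
(c)–(f): allowed.
(d)–(e): forbidden (ΔS).
(d)–(f): forbidden (ΔS).
(e)–(f): forbidden (parity).
Allowed pairs: 6 of 15.

6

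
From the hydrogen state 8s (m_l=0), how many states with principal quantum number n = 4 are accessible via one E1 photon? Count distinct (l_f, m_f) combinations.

3

E1 requires Δl = ±1, so l_f ∈ {-1, 1}; with 0 ≤ l_f ≤ n_f−1 = 3, the allowed l_f values are {1}.
For l_f = 1: m_f ∈ {m_i−1, m_i, m_i+1} ∩ [−1, 1] = {-1, 0, 1} → 3 states.
Total: 3.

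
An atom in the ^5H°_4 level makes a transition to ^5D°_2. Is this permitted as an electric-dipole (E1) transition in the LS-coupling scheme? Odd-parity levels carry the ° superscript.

forbidden

Parity must change: odd → odd — fails.
ΔS = 0: S: 2 → 2 — passes.
ΔL = 0, ±1 (not L=0↔0): L: 5 → 2, ΔL = -3 — fails.
ΔJ = 0, ±1 (not J=0↔0): J: 4 → 2, ΔJ = -2 — fails.
Rule(s) violated: parity, ΔL, ΔJ.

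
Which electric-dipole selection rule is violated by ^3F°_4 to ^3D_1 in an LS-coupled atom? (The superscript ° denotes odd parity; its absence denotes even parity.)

the ΔJ = 0, ±1 rule

Initial level: S=1, L=3, J=4, parity odd. Final level: S=1, L=2, J=1, parity even.
Parity must change: odd → even — ✓.
ΔL = 0, ±1 (not L=0↔0): L: 3 → 2, ΔL = -1 — ✓.
ΔJ = 0, ±1 (not J=0↔0): J: 4 → 1, ΔJ = -3 — ✗.
ΔS = 0: S: 1 → 1 — ✓.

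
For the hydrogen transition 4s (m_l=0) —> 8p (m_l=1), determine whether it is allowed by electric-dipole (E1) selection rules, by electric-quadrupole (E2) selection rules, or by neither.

Δl = 1 − 0 = +1; l_i + l_f = 1.
Δm_l = +1.
E1 (Δl = ±1, |Δm_l| ≤ 1): satisfied.
E2 (Δl = 0,±2, l_i+l_f ≥ 2, |Δm_l| ≤ 2): not satisfied.

E1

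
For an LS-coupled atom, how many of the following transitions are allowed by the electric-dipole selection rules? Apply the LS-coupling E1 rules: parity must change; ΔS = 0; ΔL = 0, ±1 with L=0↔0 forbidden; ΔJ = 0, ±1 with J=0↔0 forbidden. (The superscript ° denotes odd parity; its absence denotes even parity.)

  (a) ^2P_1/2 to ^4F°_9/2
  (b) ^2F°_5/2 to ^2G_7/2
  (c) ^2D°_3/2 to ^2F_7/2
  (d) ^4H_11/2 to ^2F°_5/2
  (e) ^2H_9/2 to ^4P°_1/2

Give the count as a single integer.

1

(a) forbidden (ΔS, ΔL, ΔJ fail)
(b) allowed
(c) forbidden (ΔJ fails)
(d) forbidden (ΔS, ΔL, ΔJ fail)
(e) forbidden (ΔS, ΔL, ΔJ fail)
Total allowed: 1 of 5.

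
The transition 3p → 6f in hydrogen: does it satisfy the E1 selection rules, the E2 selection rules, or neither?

E2

Δl = 3 − 1 = +2; l_i + l_f = 4.
E1 (Δl = ±1): not satisfied.
E2 (Δl = 0,±2, l_i+l_f ≥ 2): satisfied.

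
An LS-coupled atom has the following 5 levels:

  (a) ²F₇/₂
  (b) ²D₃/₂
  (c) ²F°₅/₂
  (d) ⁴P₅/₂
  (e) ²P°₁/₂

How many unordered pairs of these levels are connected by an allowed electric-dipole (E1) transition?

(a)–(b): forbidden (parity, ΔJ).
(a)–(c): allowed.
(a)–(d): forbidden (parity, ΔS, ΔL).
(a)–(e): forbidden (ΔL, ΔJ).
(b)–(c): allowed.
(b)–(d): forbidden (parity, ΔS).
(b)–(e): allowed.
(c)–(d): forbidden (ΔS, ΔL).
(c)–(e): forbidden (parity, ΔL, ΔJ).
(d)–(e): forbidden (ΔS, ΔJ).
Allowed pairs: 3 of 10.

3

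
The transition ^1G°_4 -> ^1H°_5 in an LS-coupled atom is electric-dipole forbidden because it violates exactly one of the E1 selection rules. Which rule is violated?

Parity must change: odd → odd — fails.
ΔS = 0: S: 0 → 0 — passes.
ΔJ = 0, ±1 (not J=0↔0): J: 4 → 5, ΔJ = +1 — passes.
ΔL = 0, ±1 (not L=0↔0): L: 4 → 5, ΔL = +1 — passes.

parity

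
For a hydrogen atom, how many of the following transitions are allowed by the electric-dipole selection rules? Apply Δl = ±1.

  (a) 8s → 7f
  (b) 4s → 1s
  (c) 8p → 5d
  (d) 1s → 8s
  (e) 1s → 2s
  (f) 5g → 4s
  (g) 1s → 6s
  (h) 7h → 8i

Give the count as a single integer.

(a) forbidden — Δl = +3 (E1 requires Δl = ±1)
(b) forbidden — Δl = +0 (E1 requires Δl = ±1)
(c) allowed
(d) forbidden — Δl = +0 (E1 requires Δl = ±1)
(e) forbidden — Δl = +0 (E1 requires Δl = ±1)
(f) forbidden — Δl = -4 (E1 requires Δl = ±1)
(g) forbidden — Δl = +0 (E1 requires Δl = ±1)
(h) allowed
Total allowed: 2 of 8.

2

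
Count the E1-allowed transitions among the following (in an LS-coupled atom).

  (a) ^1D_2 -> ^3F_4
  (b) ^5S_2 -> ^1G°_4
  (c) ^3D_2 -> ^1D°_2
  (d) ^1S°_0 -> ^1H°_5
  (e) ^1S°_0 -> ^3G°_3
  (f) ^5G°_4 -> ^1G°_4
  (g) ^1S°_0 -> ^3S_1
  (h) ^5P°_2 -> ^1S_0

0

(a) forbidden (parity, ΔS, ΔJ fail)
(b) forbidden (ΔS, ΔL, ΔJ fail)
(c) forbidden (ΔS fails)
(d) forbidden (parity, ΔL, ΔJ fail)
(e) forbidden (parity, ΔS, ΔL, ΔJ fail)
(f) forbidden (parity, ΔS fail)
(g) forbidden (ΔS, ΔL fail)
(h) forbidden (ΔS, ΔJ fail)
Total allowed: 0 of 8.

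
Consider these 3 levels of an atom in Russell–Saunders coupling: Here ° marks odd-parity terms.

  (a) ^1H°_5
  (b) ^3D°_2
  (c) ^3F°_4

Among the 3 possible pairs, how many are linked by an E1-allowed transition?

(a)–(b): forbidden (parity, ΔS, ΔL, ΔJ).
(a)–(c): forbidden (parity, ΔS, ΔL).
(b)–(c): forbidden (parity, ΔJ).
Allowed pairs: 0 of 3.

0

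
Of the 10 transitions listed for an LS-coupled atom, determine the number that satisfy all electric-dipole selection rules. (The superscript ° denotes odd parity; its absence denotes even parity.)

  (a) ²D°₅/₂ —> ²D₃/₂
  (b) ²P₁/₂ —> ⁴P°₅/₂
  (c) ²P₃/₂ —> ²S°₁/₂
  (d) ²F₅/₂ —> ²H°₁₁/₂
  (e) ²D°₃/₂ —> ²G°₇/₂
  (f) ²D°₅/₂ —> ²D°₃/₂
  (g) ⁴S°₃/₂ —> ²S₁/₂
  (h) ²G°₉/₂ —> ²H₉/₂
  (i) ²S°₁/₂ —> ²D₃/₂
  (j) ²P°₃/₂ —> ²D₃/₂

4

(a) allowed
(b) forbidden (ΔS, ΔJ fail)
(c) allowed
(d) forbidden (ΔL, ΔJ fail)
(e) forbidden (parity, ΔL, ΔJ fail)
(f) forbidden (parity fails)
(g) forbidden (ΔS, ΔL fail)
(h) allowed
(i) forbidden (ΔL fails)
(j) allowed
Total allowed: 4 of 10.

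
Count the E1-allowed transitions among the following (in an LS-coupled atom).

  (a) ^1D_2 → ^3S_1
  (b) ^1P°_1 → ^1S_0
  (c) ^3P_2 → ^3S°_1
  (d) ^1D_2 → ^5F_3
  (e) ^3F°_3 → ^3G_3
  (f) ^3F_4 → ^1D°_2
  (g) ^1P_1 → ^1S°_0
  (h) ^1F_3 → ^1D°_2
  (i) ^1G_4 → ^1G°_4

(a) forbidden (parity, ΔS, ΔL fail)
(b) allowed
(c) allowed
(d) forbidden (parity, ΔS fail)
(e) allowed
(f) forbidden (ΔS, ΔJ fail)
(g) allowed
(h) allowed
(i) allowed
Total allowed: 6 of 9.

6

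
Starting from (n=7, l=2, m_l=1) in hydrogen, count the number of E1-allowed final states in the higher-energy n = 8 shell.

E1 requires Δl = ±1, so l_f ∈ {1, 3}; with 0 ≤ l_f ≤ n_f−1 = 7, the allowed l_f values are {1, 3}.
For l_f = 1: m_f ∈ {m_i−1, m_i, m_i+1} ∩ [−1, 1] = {0, 1} → 2 states.
For l_f = 3: m_f ∈ {m_i−1, m_i, m_i+1} ∩ [−3, 3] = {0, 1, 2} → 3 states.
Total: 5.

5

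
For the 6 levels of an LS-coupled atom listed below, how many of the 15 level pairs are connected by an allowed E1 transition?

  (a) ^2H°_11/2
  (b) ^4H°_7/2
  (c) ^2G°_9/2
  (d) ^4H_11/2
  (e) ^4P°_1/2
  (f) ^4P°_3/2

(a)–(b): forbidden (parity, ΔS, ΔJ).
(a)–(c): forbidden (parity).
(a)–(d): forbidden (ΔS).
(a)–(e): forbidden (parity, ΔS, ΔL, ΔJ).
(a)–(f): forbidden (parity, ΔS, ΔL, ΔJ).
(b)–(c): forbidden (parity, ΔS).
(b)–(d): forbidden (ΔJ).
(b)–(e): forbidden (parity, ΔL, ΔJ).
(b)–(f): forbidden (parity, ΔL, ΔJ).
(c)–(d): forbidden (ΔS).
(c)–(e): forbidden (parity, ΔS, ΔL, ΔJ).
(c)–(f): forbidden (parity, ΔS, ΔL, ΔJ).
(d)–(e): forbidden (ΔL, ΔJ).
(d)–(f): forbidden (ΔL, ΔJ).
(e)–(f): forbidden (parity).
Allowed pairs: 0 of 15.

0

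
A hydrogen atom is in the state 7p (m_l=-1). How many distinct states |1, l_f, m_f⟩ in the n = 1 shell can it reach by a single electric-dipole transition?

E1 requires Δl = ±1, so l_f ∈ {0, 2}; with 0 ≤ l_f ≤ n_f−1 = 0, the allowed l_f values are {0}.
For l_f = 0: m_f ∈ {m_i−1, m_i, m_i+1} ∩ [−0, 0] = {0} → 1 state.
Total: 1.

1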